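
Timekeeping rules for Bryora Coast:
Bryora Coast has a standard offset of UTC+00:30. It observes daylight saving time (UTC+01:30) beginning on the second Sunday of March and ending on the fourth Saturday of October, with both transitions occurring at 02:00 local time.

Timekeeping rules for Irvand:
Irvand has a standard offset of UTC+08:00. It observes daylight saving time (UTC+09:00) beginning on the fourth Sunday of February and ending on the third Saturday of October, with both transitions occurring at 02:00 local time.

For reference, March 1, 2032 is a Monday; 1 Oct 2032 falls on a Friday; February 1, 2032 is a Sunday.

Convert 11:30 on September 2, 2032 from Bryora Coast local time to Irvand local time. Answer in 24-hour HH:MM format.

19:00

1 March 2032 is a Monday, so the first Sunday is March 7 and the second is March 14.
1 October 2032 is a Friday, so the first Saturday is October 2 and the fourth is October 23.
September 2, 2032 lies within the daylight-saving period (14 March – 23 October), so Bryora Coast is on daylight time, UTC+01:30.
11:30 Bryora Coast − 1h30m = 10:00 UTC.
1 February 2032 is a Sunday, so the first Sunday is February 1 and the fourth is February 22.
1 October 2032 is a Friday, so the first Saturday is October 2 and the third is October 16.
At the standard offset (UTC+08:00), 10:00 UTC + 8h = 18:00 Irvand standard time.
Daylight saving runs 22 February – 16 October; the standard-time date in Irvand, September 2, 2032, is inside that window, so Irvand is at UTC+09:00.
10:00 UTC + 9h = 19:00 Irvand.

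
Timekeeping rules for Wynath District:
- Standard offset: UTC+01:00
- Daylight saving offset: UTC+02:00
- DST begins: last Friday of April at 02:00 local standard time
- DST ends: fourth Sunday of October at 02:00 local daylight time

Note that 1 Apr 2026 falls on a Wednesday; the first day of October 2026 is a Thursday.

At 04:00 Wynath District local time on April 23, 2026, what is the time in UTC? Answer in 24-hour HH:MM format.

03:00

1 April 2026 is a Wednesday, so Fridays fall on 3, 10, 17, 24; the last is April 24.
1 October 2026 is a Thursday, so the first Sunday is October 4 and the fourth is October 25.
April 23, 2026 is outside the daylight-saving period (24 April – 25 October), so Wynath District is on standard time, UTC+01:00.
04:00 local − 1h = 03:00 UTC.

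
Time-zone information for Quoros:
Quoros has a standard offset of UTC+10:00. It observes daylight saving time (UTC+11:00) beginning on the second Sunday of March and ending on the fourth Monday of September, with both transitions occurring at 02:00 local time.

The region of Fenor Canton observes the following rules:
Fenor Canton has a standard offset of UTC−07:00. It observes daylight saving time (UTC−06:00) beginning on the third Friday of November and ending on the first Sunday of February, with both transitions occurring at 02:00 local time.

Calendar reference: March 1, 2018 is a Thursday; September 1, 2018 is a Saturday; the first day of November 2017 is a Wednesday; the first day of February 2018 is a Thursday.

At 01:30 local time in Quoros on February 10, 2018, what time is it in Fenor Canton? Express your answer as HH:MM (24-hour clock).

1 March 2018 is a Thursday, so the first Sunday is March 4 and the second is March 11.
1 September 2018 is a Saturday, so the first Monday is September 3 and the fourth is September 24.
Daylight saving runs 11 March – 24 September; February 10, 2018 is outside that window, so Quoros is on standard time at UTC+10:00.
01:30 Quoros − 10h = 15:30 UTC (rolling into the previous day, 9 February 2018).
1 November 2017 is a Wednesday, so the first Friday is November 3 and the third is November 17.
1 February 2018 is a Thursday, so the first Sunday is February 4.
At the standard offset (UTC−07:00), 15:30 UTC − 7h = 08:30 Fenor Canton standard time.
Daylight saving runs 17 November 2017 – 4 February 2018; the standard-time date in Fenor Canton, February 9, 2018, is outside that window, so Fenor Canton is on standard time at UTC−07:00.
15:30 UTC − 7h = 08:30 Fenor Canton.

08:30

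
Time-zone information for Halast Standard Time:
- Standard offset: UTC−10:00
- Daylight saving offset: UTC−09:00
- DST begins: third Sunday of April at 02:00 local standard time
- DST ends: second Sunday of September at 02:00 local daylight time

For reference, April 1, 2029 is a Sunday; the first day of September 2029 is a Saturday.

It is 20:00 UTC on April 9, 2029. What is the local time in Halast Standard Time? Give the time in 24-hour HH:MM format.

10:00

1 April 2029 is a Sunday, so the first Sunday is April 1 and the third is April 15.
1 September 2029 is a Saturday, so the first Sunday is September 2 and the second is September 9.
At the standard offset (UTC−10:00), 20:00 UTC − 10h = 10:00 Halast Standard Time standard time.
Daylight saving runs 15 April – 9 September; the standard-time date in Halast Standard Time, April 9, 2029, is outside that window, so Halast Standard Time is on standard time at UTC−10:00.
20:00 UTC − 10h = 10:00 local.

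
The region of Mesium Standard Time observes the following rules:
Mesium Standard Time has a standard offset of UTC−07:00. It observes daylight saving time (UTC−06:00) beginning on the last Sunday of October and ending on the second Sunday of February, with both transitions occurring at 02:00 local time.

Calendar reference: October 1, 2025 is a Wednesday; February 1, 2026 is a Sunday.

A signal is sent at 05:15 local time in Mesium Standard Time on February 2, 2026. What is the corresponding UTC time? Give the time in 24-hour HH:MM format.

11:15

1 October 2025 is a Wednesday, so Sundays fall on 5, 12, 19, 26; the last is October 26.
1 February 2026 is a Sunday, so the first Sunday is February 1 and the second is February 8.
Daylight saving runs 26 October 2025 – 8 February 2026; February 2, 2026 is inside that window, so Mesium Standard Time is at UTC−06:00.
05:15 local + 6h = 11:15 UTC.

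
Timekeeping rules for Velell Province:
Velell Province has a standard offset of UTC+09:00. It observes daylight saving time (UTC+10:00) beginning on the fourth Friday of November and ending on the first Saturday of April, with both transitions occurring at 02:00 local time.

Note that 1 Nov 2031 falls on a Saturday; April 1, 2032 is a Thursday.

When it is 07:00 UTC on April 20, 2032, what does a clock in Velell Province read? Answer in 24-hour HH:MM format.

1 November 2031 is a Saturday, so the first Friday is November 7 and the fourth is November 28.
1 April 2032 is a Thursday, so the first Saturday is April 3.
At the standard offset (UTC+09:00), 07:00 UTC + 9h = 16:00 Velell Province standard time.
The standard-time date in Velell Province, April 20, 2032, does not fall between 28 November 2031 and 3 April 2032, so daylight saving is not in effect and Velell Province is at UTC+09:00.
07:00 UTC + 9h = 16:00 local.

16:00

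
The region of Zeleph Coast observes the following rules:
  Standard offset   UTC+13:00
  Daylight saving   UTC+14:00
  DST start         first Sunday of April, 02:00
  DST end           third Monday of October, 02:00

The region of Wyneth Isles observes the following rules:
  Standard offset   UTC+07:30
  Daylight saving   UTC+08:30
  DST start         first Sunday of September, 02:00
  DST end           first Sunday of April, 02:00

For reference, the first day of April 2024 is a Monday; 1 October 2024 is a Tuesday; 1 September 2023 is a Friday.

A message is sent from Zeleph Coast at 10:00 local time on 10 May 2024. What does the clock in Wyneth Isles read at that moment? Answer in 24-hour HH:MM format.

1 April 2024 is a Monday, so the first Sunday is April 7.
1 October 2024 is a Tuesday, so the first Monday is October 7 and the third is October 21.
10 May 2024 lies within the daylight-saving period (7 April – 21 October), so Zeleph Coast is on daylight time, UTC+14:00.
10:00 Zeleph Coast − 14h = 20:00 UTC (rolling into the previous day, 9 May 2024).
1 September 2023 is a Friday, so the first Sunday is September 3.
1 April 2024 is a Monday, so the first Sunday is April 7.
At the standard offset (UTC+07:30), 20:00 UTC + 7h30m = 03:30 Wyneth Isles standard time (rolling into the next day, 10 May 2024).
The standard-time date in Wyneth Isles, 10 May 2024, is outside the daylight-saving period (3 September 2023 – 7 April 2024), so Wyneth Isles is on standard time, UTC+07:30.
20:00 UTC + 7h30m = 03:30 Wyneth Isles (rolling into the next day, 10 May 2024).

03:30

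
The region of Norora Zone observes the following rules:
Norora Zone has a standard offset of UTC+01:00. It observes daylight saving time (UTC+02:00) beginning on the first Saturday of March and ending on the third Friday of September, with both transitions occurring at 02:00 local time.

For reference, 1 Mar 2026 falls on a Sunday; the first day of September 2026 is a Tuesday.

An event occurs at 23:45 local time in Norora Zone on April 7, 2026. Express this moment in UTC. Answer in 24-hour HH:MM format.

21:45

1 March 2026 is a Sunday, so the first Saturday is March 7.
1 September 2026 is a Tuesday, so the first Friday is September 4 and the third is September 18.
Daylight saving runs 7 March – 18 September; April 7, 2026 is inside that window, so Norora Zone is at UTC+02:00.
23:45 local − 2h = 21:45 UTC.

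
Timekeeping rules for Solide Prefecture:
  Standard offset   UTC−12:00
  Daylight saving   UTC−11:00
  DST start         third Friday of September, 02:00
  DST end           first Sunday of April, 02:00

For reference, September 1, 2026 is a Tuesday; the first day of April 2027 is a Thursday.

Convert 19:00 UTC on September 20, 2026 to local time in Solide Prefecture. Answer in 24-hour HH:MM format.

08:00

1 September 2026 is a Tuesday, so the first Friday is September 4 and the third is September 18.
1 April 2027 is a Thursday, so the first Sunday is April 4.
At the standard offset (UTC−12:00), 19:00 UTC − 12h = 07:00 Solide Prefecture standard time.
The standard-time date in Solide Prefecture, September 20, 2026, falls between 18 September 2026 and 4 April 2027, so daylight saving is in effect and Solide Prefecture is at UTC−11:00.
19:00 UTC − 11h = 08:00 local.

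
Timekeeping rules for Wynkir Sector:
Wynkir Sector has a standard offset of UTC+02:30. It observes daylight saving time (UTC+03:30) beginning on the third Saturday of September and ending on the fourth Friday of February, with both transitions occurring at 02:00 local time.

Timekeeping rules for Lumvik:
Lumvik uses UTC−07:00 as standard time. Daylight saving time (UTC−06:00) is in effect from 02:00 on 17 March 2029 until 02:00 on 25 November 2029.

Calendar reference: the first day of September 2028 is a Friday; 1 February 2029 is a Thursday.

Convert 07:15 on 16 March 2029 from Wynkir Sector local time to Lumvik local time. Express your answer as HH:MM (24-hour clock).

1 September 2028 is a Friday, so the first Saturday is September 2 and the third is September 16.
1 February 2029 is a Thursday, so the first Friday is February 2 and the fourth is February 23.
16 March 2029 is outside the daylight-saving period (16 September 2028 – 23 February 2029), so Wynkir Sector is on standard time, UTC+02:30.
07:15 Wynkir Sector − 2h30m = 04:45 UTC.
At the standard offset (UTC−07:00), 04:45 UTC − 7h = 21:45 Lumvik standard time (rolling into the previous day, 15 March 2029).
Daylight saving runs 17 March – 25 November; the standard-time date in Lumvik, 15 March 2029, is outside that window, so Lumvik is on standard time at UTC−07:00.
04:45 UTC − 7h = 21:45 Lumvik (rolling into the previous day, 15 March 2029).

21:45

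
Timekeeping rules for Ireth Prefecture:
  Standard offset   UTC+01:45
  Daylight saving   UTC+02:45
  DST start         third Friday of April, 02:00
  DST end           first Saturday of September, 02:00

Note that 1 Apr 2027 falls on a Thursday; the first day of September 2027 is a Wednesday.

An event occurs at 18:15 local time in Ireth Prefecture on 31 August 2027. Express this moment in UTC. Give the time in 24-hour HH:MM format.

1 April 2027 is a Thursday, so the first Friday is April 2 and the third is April 16.
1 September 2027 is a Wednesday, so the first Saturday is September 4.
Daylight saving runs 16 April – 4 September; 31 August 2027 is inside that window, so Ireth Prefecture is at UTC+02:45.
18:15 local − 2h45m = 15:30 UTC.

15:30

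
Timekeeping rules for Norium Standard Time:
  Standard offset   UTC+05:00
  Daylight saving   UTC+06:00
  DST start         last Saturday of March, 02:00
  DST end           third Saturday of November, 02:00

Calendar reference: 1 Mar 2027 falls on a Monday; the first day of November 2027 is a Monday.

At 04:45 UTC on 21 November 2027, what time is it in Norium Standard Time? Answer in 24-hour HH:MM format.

09:45

1 March 2027 is a Monday, so Saturdays fall on 6, 13, 20, 27; the last is March 27.
1 November 2027 is a Monday, so the first Saturday is November 6 and the third is November 20.
At the standard offset (UTC+05:00), 04:45 UTC + 5h = 09:45 Norium Standard Time standard time.
The standard-time date in Norium Standard Time, 21 November 2027, is outside the daylight-saving period (27 March – 20 November), so Norium Standard Time is on standard time, UTC+05:00.
04:45 UTC + 5h = 09:45 local.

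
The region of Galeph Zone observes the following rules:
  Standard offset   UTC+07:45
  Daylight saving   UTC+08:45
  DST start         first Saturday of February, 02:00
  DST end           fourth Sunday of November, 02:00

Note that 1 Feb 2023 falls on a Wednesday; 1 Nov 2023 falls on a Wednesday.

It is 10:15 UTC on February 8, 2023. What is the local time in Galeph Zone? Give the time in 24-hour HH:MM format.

1 February 2023 is a Wednesday, so the first Saturday is February 4.
1 November 2023 is a Wednesday, so the first Sunday is November 5 and the fourth is November 26.
At the standard offset (UTC+07:45), 10:15 UTC + 7h45m = 18:00 Galeph Zone standard time.
The standard-time date in Galeph Zone, February 8, 2023, lies within the daylight-saving period (4 February – 26 November), so Galeph Zone is on daylight time, UTC+08:45.
10:15 UTC + 8h45m = 19:00 local.

19:00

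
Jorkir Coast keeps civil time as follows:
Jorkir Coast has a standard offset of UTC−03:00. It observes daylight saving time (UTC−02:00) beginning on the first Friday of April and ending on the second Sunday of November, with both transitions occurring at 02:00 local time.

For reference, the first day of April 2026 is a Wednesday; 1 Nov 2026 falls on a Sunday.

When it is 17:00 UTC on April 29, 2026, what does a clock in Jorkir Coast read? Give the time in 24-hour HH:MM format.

1 April 2026 is a Wednesday, so the first Friday is April 3.
1 November 2026 is a Sunday, so the first Sunday is November 1 and the second is November 8.
At the standard offset (UTC−03:00), 17:00 UTC − 3h = 14:00 Jorkir Coast standard time.
Daylight saving runs 3 April – 8 November; the standard-time date in Jorkir Coast, April 29, 2026, is inside that window, so Jorkir Coast is at UTC−02:00.
17:00 UTC − 2h = 15:00 local.

15:00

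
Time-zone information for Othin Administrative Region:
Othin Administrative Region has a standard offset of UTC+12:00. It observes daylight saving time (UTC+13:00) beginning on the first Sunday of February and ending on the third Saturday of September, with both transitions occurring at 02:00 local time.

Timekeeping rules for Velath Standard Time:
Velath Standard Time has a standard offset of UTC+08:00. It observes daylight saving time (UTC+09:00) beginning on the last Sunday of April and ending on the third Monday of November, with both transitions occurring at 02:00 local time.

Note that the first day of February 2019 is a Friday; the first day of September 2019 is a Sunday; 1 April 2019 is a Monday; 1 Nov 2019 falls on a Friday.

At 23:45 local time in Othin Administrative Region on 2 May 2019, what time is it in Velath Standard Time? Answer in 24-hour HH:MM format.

1 February 2019 is a Friday, so the first Sunday is February 3.
1 September 2019 is a Sunday, so the first Saturday is September 7 and the third is September 21.
2 May 2019 lies within the daylight-saving period (3 February – 21 September), so Othin Administrative Region is on daylight time, UTC+13:00.
23:45 Othin Administrative Region − 13h = 10:45 UTC.
1 April 2019 is a Monday, so Sundays fall on 7, 14, 21, 28; the last is April 28.
1 November 2019 is a Friday, so the first Monday is November 4 and the third is November 18.
At the standard offset (UTC+08:00), 10:45 UTC + 8h = 18:45 Velath Standard Time standard time.
The standard-time date in Velath Standard Time, 2 May 2019, falls between 28 April and 18 November, so daylight saving is in effect and Velath Standard Time is at UTC+09:00.
10:45 UTC + 9h = 19:45 Velath Standard Time.

19:45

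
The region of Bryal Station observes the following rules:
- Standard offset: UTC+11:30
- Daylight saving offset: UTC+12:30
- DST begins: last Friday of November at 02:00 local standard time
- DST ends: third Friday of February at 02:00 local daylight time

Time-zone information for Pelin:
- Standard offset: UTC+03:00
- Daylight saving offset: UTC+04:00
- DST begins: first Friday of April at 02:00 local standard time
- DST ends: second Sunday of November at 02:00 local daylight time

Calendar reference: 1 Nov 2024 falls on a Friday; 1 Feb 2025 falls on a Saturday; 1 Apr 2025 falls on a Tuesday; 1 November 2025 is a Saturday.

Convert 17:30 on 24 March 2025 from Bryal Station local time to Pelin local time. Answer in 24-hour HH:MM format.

1 November 2024 is a Friday, so Fridays fall on 1, 8, 15, 22, 29; the last is November 29.
1 February 2025 is a Saturday, so the first Friday is February 7 and the third is February 21.
24 March 2025 is outside the daylight-saving period (29 November 2024 – 21 February 2025), so Bryal Station is on standard time, UTC+11:30.
17:30 Bryal Station − 11h30m = 06:00 UTC.
1 April 2025 is a Tuesday, so the first Friday is April 4.
1 November 2025 is a Saturday, so the first Sunday is November 2 and the second is November 9.
At the standard offset (UTC+03:00), 06:00 UTC + 3h = 09:00 Pelin standard time.
The standard-time date in Pelin, 24 March 2025, is outside the daylight-saving period (4 April – 9 November), so Pelin is on standard time, UTC+03:00.
06:00 UTC + 3h = 09:00 Pelin.

09:00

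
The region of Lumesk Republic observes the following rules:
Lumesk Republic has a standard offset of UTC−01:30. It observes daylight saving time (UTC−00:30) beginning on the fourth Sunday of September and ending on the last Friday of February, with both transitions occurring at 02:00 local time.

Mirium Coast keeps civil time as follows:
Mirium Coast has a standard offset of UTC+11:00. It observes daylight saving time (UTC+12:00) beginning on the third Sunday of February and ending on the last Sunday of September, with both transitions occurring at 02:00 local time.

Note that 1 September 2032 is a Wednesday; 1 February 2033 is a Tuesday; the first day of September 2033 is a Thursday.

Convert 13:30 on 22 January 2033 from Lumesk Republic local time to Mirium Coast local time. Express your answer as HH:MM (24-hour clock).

01:00

1 September 2032 is a Wednesday, so the first Sunday is September 5 and the fourth is September 26.
1 February 2033 is a Tuesday, so Fridays fall on 4, 11, 18, 25; the last is February 25.
Daylight saving runs 26 September 2032 – 25 February 2033; 22 January 2033 is inside that window, so Lumesk Republic is at UTC−00:30.
13:30 Lumesk Republic + 0h30m = 14:00 UTC.
1 February 2033 is a Tuesday, so the first Sunday is February 6 and the third is February 20.
1 September 2033 is a Thursday, so Sundays fall on 4, 11, 18, 25; the last is September 25.
At the standard offset (UTC+11:00), 14:00 UTC + 11h = 01:00 Mirium Coast standard time (rolling into the next day, 23 January 2033).
The standard-time date in Mirium Coast, 23 January 2033, is outside the daylight-saving period (20 February – 25 September), so Mirium Coast is on standard time, UTC+11:00.
14:00 UTC + 11h = 01:00 Mirium Coast (rolling into the next day, 23 January 2033).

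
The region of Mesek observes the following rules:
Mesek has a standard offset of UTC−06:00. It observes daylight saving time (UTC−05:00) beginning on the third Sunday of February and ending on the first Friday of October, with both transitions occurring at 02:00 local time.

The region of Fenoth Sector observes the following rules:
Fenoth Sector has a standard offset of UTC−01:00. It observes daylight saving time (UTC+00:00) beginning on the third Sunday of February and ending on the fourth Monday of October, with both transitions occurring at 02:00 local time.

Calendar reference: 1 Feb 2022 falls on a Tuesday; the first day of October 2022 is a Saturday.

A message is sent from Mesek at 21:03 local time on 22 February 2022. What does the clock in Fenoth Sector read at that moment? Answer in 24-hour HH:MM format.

02:03

1 February 2022 is a Tuesday, so the first Sunday is February 6 and the third is February 20.
1 October 2022 is a Saturday, so the first Friday is October 7.
22 February 2022 falls between 20 February and 7 October, so daylight saving is in effect and Mesek is at UTC−05:00.
21:03 Mesek + 5h = 02:03 UTC (rolling into the next day, 23 February 2022).
1 February 2022 is a Tuesday, so the first Sunday is February 6 and the third is February 20.
1 October 2022 is a Saturday, so the first Monday is October 3 and the fourth is October 24.
At the standard offset (UTC−01:00), 02:03 UTC − 1h = 01:03 Fenoth Sector standard time.
The standard-time date in Fenoth Sector, 23 February 2022, lies within the daylight-saving period (20 February – 24 October), so Fenoth Sector is on daylight time, UTC+00:00.
02:03 UTC + 0h = 02:03 Fenoth Sector.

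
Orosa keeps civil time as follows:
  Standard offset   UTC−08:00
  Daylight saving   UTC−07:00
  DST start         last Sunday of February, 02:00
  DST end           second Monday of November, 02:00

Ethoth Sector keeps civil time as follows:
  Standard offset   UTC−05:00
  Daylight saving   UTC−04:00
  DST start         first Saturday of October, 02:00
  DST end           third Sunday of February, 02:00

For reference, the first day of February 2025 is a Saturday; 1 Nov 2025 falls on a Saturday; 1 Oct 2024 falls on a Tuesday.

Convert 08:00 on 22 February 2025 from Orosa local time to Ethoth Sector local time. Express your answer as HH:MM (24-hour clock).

1 February 2025 is a Saturday, so Sundays fall on 2, 9, 16, 23; the last is February 23.
1 November 2025 is a Saturday, so the first Monday is November 3 and the second is November 10.
Daylight saving runs 23 February – 10 November; 22 February 2025 is outside that window, so Orosa is on standard time at UTC−08:00.
08:00 Orosa + 8h = 16:00 UTC.
1 October 2024 is a Tuesday, so the first Saturday is October 5.
1 February 2025 is a Saturday, so the first Sunday is February 2 and the third is February 16.
At the standard offset (UTC−05:00), 16:00 UTC − 5h = 11:00 Ethoth Sector standard time.
The standard-time date in Ethoth Sector, 22 February 2025, does not fall between 5 October 2024 and 16 February 2025, so daylight saving is not in effect and Ethoth Sector is at UTC−05:00.
16:00 UTC − 5h = 11:00 Ethoth Sector.

11:00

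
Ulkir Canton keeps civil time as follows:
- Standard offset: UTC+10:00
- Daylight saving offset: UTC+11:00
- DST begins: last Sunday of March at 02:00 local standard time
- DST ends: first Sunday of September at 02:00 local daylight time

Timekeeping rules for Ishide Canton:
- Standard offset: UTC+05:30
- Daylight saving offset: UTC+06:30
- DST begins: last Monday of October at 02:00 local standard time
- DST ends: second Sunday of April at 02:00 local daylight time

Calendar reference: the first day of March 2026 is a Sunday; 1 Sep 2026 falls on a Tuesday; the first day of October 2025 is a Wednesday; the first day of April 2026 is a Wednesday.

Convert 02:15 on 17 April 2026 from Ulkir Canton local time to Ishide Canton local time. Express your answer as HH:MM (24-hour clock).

20:45

1 March 2026 is a Sunday, so Sundays fall on 1, 8, 15, 22, 29; the last is March 29.
1 September 2026 is a Tuesday, so the first Sunday is September 6.
17 April 2026 lies within the daylight-saving period (29 March – 6 September), so Ulkir Canton is on daylight time, UTC+11:00.
02:15 Ulkir Canton − 11h = 15:15 UTC (rolling into the previous day, 16 April 2026).
1 October 2025 is a Wednesday, so Mondays fall on 6, 13, 20, 27; the last is October 27.
1 April 2026 is a Wednesday, so the first Sunday is April 5 and the second is April 12.
At the standard offset (UTC+05:30), 15:15 UTC + 5h30m = 20:45 Ishide Canton standard time.
The standard-time date in Ishide Canton, 16 April 2026, does not fall between 27 October 2025 and 12 April 2026, so daylight saving is not in effect and Ishide Canton is at UTC+05:30.
15:15 UTC + 5h30m = 20:45 Ishide Canton.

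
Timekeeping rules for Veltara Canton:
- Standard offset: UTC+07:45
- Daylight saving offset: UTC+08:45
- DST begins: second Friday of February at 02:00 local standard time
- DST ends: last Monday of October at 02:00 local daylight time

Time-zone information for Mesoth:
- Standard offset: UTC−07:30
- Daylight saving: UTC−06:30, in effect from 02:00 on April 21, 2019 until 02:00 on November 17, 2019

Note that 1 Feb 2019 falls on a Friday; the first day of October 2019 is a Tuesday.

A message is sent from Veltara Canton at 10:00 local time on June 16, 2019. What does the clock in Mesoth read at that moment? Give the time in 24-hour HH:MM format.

1 February 2019 is a Friday, so the first Friday is February 1 and the second is February 8.
1 October 2019 is a Tuesday, so Mondays fall on 7, 14, 21, 28; the last is October 28.
Daylight saving runs 8 February – 28 October; June 16, 2019 is inside that window, so Veltara Canton is at UTC+08:45.
10:00 Veltara Canton − 8h45m = 01:15 UTC.
At the standard offset (UTC−07:30), 01:15 UTC − 7h30m = 17:45 Mesoth standard time (rolling into the previous day, 15 June 2019).
Daylight saving runs 21 April – 17 November; the standard-time date in Mesoth, June 15, 2019, is inside that window, so Mesoth is at UTC−06:30.
01:15 UTC − 6h30m = 18:45 Mesoth (rolling into the previous day, 15 June 2019).

18:45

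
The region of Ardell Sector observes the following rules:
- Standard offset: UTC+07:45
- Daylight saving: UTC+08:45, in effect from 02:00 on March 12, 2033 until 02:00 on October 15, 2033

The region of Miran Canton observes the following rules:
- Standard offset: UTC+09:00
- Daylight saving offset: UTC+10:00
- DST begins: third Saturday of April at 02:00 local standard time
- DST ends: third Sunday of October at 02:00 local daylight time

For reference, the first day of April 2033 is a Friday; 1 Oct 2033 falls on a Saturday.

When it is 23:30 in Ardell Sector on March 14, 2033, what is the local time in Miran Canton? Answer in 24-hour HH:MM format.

23:45

March 14, 2033 lies within the daylight-saving period (12 March – 15 October), so Ardell Sector is on daylight time, UTC+08:45.
23:30 Ardell Sector − 8h45m = 14:45 UTC.
1 April 2033 is a Friday, so the first Saturday is April 2 and the third is April 16.
1 October 2033 is a Saturday, so the first Sunday is October 2 and the third is October 16.
At the standard offset (UTC+09:00), 14:45 UTC + 9h = 23:45 Miran Canton standard time.
Daylight saving runs 16 April – 16 October; the standard-time date in Miran Canton, March 14, 2033, is outside that window, so Miran Canton is on standard time at UTC+09:00.
14:45 UTC + 9h = 23:45 Miran Canton.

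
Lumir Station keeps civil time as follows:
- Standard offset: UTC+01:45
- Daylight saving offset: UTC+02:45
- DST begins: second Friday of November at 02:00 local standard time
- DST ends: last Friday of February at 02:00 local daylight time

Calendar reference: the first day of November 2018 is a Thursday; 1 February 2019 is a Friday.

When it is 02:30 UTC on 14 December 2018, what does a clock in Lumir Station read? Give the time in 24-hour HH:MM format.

05:15

1 November 2018 is a Thursday, so the first Friday is November 2 and the second is November 9.
1 February 2019 is a Friday, so Fridays fall on 1, 8, 15, 22; the last is February 22.
At the standard offset (UTC+01:45), 02:30 UTC + 1h45m = 04:15 Lumir Station standard time.
The standard-time date in Lumir Station, 14 December 2018, lies within the daylight-saving period (9 November 2018 – 22 February 2019), so Lumir Station is on daylight time, UTC+02:45.
02:30 UTC + 2h45m = 05:15 local.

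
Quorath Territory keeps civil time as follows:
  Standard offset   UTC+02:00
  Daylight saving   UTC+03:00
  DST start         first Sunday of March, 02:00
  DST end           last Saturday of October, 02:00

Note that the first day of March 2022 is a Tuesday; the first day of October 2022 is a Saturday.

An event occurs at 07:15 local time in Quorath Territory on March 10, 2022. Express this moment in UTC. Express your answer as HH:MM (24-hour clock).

04:15

1 March 2022 is a Tuesday, so the first Sunday is March 6.
1 October 2022 is a Saturday, so Saturdays fall on 1, 8, 15, 22, 29; the last is October 29.
March 10, 2022 falls between 6 March and 29 October, so daylight saving is in effect and Quorath Territory is at UTC+03:00.
07:15 local − 3h = 04:15 UTC.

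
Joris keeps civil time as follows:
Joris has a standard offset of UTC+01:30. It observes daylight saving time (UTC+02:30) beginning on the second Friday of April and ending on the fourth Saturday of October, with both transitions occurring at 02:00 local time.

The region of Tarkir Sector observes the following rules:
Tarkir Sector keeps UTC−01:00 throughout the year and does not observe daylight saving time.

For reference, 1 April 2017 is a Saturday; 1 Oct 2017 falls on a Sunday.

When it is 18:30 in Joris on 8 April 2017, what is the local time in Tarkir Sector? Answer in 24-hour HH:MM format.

16:00

1 April 2017 is a Saturday, so the first Friday is April 7 and the second is April 14.
1 October 2017 is a Sunday, so the first Saturday is October 7 and the fourth is October 28.
Daylight saving runs 14 April – 28 October; 8 April 2017 is outside that window, so Joris is on standard time at UTC+01:30.
18:30 Joris − 1h30m = 17:00 UTC.
Tarkir Sector has no daylight saving, so its offset is UTC−01:00 year-round.
17:00 UTC − 1h = 16:00 Tarkir Sector.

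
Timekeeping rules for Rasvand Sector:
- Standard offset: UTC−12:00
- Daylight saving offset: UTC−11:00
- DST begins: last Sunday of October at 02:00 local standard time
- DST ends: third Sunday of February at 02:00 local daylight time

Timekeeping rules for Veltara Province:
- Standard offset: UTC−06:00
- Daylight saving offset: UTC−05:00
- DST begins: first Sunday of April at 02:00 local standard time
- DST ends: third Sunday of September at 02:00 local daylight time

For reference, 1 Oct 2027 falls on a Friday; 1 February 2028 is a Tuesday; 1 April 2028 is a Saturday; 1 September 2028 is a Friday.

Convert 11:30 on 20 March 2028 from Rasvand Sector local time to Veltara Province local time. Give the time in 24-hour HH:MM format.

17:30

1 October 2027 is a Friday, so Sundays fall on 3, 10, 17, 24, 31; the last is October 31.
1 February 2028 is a Tuesday, so the first Sunday is February 6 and the third is February 20.
20 March 2028 is outside the daylight-saving period (31 October 2027 – 20 February 2028), so Rasvand Sector is on standard time, UTC−12:00.
11:30 Rasvand Sector + 12h = 23:30 UTC.
1 April 2028 is a Saturday, so the first Sunday is April 2.
1 September 2028 is a Friday, so the first Sunday is September 3 and the third is September 17.
At the standard offset (UTC−06:00), 23:30 UTC − 6h = 17:30 Veltara Province standard time.
The standard-time date in Veltara Province, 20 March 2028, is outside the daylight-saving period (2 April – 17 September), so Veltara Province is on standard time, UTC−06:00.
23:30 UTC − 6h = 17:30 Veltara Province.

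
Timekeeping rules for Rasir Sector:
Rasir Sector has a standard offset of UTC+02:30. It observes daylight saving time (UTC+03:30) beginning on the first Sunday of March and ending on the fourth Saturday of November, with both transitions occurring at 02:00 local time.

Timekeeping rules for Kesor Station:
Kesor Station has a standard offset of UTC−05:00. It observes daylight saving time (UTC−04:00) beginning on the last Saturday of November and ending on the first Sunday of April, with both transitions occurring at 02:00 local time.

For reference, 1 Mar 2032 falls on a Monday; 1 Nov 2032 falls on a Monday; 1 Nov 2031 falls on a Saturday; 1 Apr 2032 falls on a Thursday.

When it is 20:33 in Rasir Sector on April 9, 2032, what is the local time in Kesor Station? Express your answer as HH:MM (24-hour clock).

1 March 2032 is a Monday, so the first Sunday is March 7.
1 November 2032 is a Monday, so the first Saturday is November 6 and the fourth is November 27.
Daylight saving runs 7 March – 27 November; April 9, 2032 is inside that window, so Rasir Sector is at UTC+03:30.
20:33 Rasir Sector − 3h30m = 17:03 UTC.
1 November 2031 is a Saturday, so Saturdays fall on 1, 8, 15, 22, 29; the last is November 29.
1 April 2032 is a Thursday, so the first Sunday is April 4.
At the standard offset (UTC−05:00), 17:03 UTC − 5h = 12:03 Kesor Station standard time.
The standard-time date in Kesor Station, April 9, 2032, is outside the daylight-saving period (29 November 2031 – 4 April 2032), so Kesor Station is on standard time, UTC−05:00.
17:03 UTC − 5h = 12:03 Kesor Station.

12:03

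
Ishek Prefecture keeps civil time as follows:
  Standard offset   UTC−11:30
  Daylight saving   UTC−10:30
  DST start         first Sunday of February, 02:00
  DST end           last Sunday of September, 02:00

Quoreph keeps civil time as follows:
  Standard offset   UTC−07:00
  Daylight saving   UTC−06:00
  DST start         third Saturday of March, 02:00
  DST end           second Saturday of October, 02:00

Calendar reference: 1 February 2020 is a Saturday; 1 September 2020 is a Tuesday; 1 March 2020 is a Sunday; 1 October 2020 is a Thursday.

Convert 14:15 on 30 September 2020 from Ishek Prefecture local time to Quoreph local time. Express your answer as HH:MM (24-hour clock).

19:45

1 February 2020 is a Saturday, so the first Sunday is February 2.
1 September 2020 is a Tuesday, so Sundays fall on 6, 13, 20, 27; the last is September 27.
Daylight saving runs 2 February – 27 September; 30 September 2020 is outside that window, so Ishek Prefecture is on standard time at UTC−11:30.
14:15 Ishek Prefecture + 11h30m = 01:45 UTC (rolling into the next day, 1 October 2020).
1 March 2020 is a Sunday, so the first Saturday is March 7 and the third is March 21.
1 October 2020 is a Thursday, so the first Saturday is October 3 and the second is October 10.
At the standard offset (UTC−07:00), 01:45 UTC − 7h = 18:45 Quoreph standard time (rolling into the previous day, 30 September 2020).
The standard-time date in Quoreph, 30 September 2020, falls between 21 March and 10 October, so daylight saving is in effect and Quoreph is at UTC−06:00.
01:45 UTC − 6h = 19:45 Quoreph (rolling into the previous day, 30 September 2020).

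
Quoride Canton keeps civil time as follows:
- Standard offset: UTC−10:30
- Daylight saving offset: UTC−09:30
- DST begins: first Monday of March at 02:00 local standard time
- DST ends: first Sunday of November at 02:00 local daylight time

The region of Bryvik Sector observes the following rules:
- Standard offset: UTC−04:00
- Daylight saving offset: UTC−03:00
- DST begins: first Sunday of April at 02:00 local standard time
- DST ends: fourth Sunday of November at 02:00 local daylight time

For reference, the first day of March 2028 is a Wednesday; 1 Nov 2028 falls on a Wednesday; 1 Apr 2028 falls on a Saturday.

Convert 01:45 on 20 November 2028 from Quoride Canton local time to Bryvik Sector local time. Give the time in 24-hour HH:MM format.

1 March 2028 is a Wednesday, so the first Monday is March 6.
1 November 2028 is a Wednesday, so the first Sunday is November 5.
20 November 2028 is outside the daylight-saving period (6 March – 5 November), so Quoride Canton is on standard time, UTC−10:30.
01:45 Quoride Canton + 10h30m = 12:15 UTC.
1 April 2028 is a Saturday, so the first Sunday is April 2.
1 November 2028 is a Wednesday, so the first Sunday is November 5 and the fourth is November 26.
At the standard offset (UTC−04:00), 12:15 UTC − 4h = 08:15 Bryvik Sector standard time.
The standard-time date in Bryvik Sector, 20 November 2028, falls between 2 April and 26 November, so daylight saving is in effect and Bryvik Sector is at UTC−03:00.
12:15 UTC − 3h = 09:15 Bryvik Sector.

09:15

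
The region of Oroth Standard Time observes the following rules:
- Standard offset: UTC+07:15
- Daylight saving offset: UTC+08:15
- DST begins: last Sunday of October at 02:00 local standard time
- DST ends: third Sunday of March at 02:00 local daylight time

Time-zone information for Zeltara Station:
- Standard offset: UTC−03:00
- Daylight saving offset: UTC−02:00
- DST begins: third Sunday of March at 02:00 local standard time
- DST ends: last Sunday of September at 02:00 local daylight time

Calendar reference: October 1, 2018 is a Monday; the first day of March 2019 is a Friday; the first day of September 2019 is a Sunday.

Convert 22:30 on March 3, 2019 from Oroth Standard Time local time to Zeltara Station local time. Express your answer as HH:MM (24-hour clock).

1 October 2018 is a Monday, so Sundays fall on 7, 14, 21, 28; the last is October 28.
1 March 2019 is a Friday, so the first Sunday is March 3 and the third is March 17.
March 3, 2019 falls between 28 October 2018 and 17 March 2019, so daylight saving is in effect and Oroth Standard Time is at UTC+08:15.
22:30 Oroth Standard Time − 8h15m = 14:15 UTC.
1 March 2019 is a Friday, so the first Sunday is March 3 and the third is March 17.
1 September 2019 is a Sunday, so Sundays fall on 1, 8, 15, 22, 29; the last is September 29.
At the standard offset (UTC−03:00), 14:15 UTC − 3h = 11:15 Zeltara Station standard time.
Daylight saving runs 17 March – 29 September; the standard-time date in Zeltara Station, March 3, 2019, is outside that window, so Zeltara Station is on standard time at UTC−03:00.
14:15 UTC − 3h = 11:15 Zeltara Station.

11:15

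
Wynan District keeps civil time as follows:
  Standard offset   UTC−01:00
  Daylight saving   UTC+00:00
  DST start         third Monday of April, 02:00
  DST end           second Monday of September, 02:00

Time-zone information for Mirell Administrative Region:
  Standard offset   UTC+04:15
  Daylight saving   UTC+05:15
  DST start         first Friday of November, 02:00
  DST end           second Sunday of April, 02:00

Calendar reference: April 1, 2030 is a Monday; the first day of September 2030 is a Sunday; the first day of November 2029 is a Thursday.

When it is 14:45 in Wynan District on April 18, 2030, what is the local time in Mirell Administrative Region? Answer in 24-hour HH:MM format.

1 April 2030 is a Monday, so the first Monday is April 1 and the third is April 15.
1 September 2030 is a Sunday, so the first Monday is September 2 and the second is September 9.
April 18, 2030 lies within the daylight-saving period (15 April – 9 September), so Wynan District is on daylight time, UTC+00:00.
14:45 Wynan District − 0h = 14:45 UTC.
1 November 2029 is a Thursday, so the first Friday is November 2.
1 April 2030 is a Monday, so the first Sunday is April 7 and the second is April 14.
At the standard offset (UTC+04:15), 14:45 UTC + 4h15m = 19:00 Mirell Administrative Region standard time.
Daylight saving runs 2 November 2029 – 14 April 2030; the standard-time date in Mirell Administrative Region, April 18, 2030, is outside that window, so Mirell Administrative Region is on standard time at UTC+04:15.
14:45 UTC + 4h15m = 19:00 Mirell Administrative Region.

19:00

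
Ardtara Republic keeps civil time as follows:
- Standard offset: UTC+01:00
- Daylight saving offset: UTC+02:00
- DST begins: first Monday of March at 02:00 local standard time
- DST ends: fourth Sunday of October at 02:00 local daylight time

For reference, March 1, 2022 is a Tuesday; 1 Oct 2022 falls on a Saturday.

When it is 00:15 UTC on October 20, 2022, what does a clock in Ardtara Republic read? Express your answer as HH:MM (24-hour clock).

1 March 2022 is a Tuesday, so the first Monday is March 7.
1 October 2022 is a Saturday, so the first Sunday is October 2 and the fourth is October 23.
At the standard offset (UTC+01:00), 00:15 UTC + 1h = 01:15 Ardtara Republic standard time.
The standard-time date in Ardtara Republic, October 20, 2022, falls between 7 March and 23 October, so daylight saving is in effect and Ardtara Republic is at UTC+02:00.
00:15 UTC + 2h = 02:15 local.

02:15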